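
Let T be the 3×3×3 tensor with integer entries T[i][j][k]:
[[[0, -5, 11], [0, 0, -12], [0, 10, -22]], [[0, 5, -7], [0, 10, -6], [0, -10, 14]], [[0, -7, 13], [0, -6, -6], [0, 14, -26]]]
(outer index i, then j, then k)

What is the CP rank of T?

Lower bound: the mode-1 unfolding of T (rows indexed by i, columns by (j,k) = (0,0), (0,1), (0,2), (1,0), (1,1), (1,2), (2,0), (2,1), (2,2)) is [[0, -5, 11, 0, 0, -12, 0, 10, -22], [0, 5, -7, 0, 10, -6, 0, -10, 14], [0, -7, 13, 0, -6, -6, 0, 14, -26]].
There the 2×2 minor on rows i ∈ {0, 1}, columns (j,k) ∈ {(0,1), (0,2)} is det [[-5, 11], [5, -7]] = -20 ≠ 0, so this unfolding has rank ≥ 2; CP rank is at least every unfolding rank, so rank(T) ≥ 2. (Unfolding ranks only ever bound the CP rank from below — rank(T) can be strictly larger than all of them — so the matching upper bound has to come from an explicit 2-term decomposition.)
Upper bound — finding two terms. Write S_k = T[:,:,k] for the frontal slices: S₀ = [[0, 0, 0], [0, 0, 0], [0, 0, 0]], S₁ = [[-5, 0, 10], [5, 10, -10], [-7, -6, 14]], S₂ = [[11, -12, -22], [-7, -6, 14], [13, -6, -26]].
If T = a₁ (x) b₁ (x) c₁ + a₂ (x) b₂ (x) c₂ then each S_k = c₁[k]·a₁b₁ᵀ + c₂[k]·a₂b₂ᵀ. S₁ and S₂ are linearly independent, so a₁b₁ᵀ and a₂b₂ᵀ must span the same plane of matrices: they are the rank-1 matrices of the form x·S₁ + y·S₂.
The 2×2 minor of x·S₁ + y·S₂ on rows {0,1}, columns {0,1} is −50·x² + 200·xy − 150·y² = (-50)·(x − 3·y)(x − y), vanishing at (x:y) = (3:1) and (1:1).
M₁ = 3·S₁ + S₂ = [[-4, -12, 8], [8, 24, -16], [-8, -24, 16]] = (-4)·[1, -2, 2][1, 3, -2]ᵀ and M₂ = S₁ + S₂ = [[6, -12, -12], [-2, 4, 4], [6, -12, -12]] = 2·[3, -1, 3][1, -2, -2]ᵀ, so take a₁ = [1, -2, 2], b₁ = [1, 3, -2], a₂ = [3, -1, 3], b₂ = [1, -2, -2].
Each slice is an integer combination of E₁ = a₁b₁ᵀ and E₂ = a₂b₂ᵀ: S₀ = 0, S₁ = −2·E₁ − E₂, S₂ = 2·E₁ + 3·E₂; reading off coefficients, c₁ = [0, -2, 2] and c₂ = [0, -1, 3].
Hence T = [1, -2, 2] (x) [1, 3, -2] (x) [0, -2, 2] + [3, -1, 3] (x) [1, -2, -2] (x) [0, -1, 3], so rank(T) ≤ 2.
These bounds meet, so rank(T) = 2.
Check entry T[2,1,1] = -6: (2)·(3)·(-2) + (3)·(-2)·(-1) = -6.

2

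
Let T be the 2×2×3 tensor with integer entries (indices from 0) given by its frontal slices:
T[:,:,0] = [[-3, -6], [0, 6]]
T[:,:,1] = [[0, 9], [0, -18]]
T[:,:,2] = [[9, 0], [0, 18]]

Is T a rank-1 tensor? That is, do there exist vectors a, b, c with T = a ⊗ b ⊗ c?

No

The mode-1 unfolding of T (rows indexed by i, columns by (j,k) = (0,0), (0,1), (0,2), (1,0), (1,1), (1,2)) is [[-3, 0, 9, -6, 9, 0], [0, 0, 0, 6, -18, 18]].
There the 2×2 minor on rows i ∈ {0, 1}, columns (j,k) ∈ {(0,0), (1,0)} is det [[-3, -6], [0, 6]] = -18 ≠ 0, so this unfolding has rank ≥ 2; CP rank is at least every unfolding rank, so rank(T) ≥ 2.
In particular rank(T) ≥ 2 > 1, so T is not rank-1.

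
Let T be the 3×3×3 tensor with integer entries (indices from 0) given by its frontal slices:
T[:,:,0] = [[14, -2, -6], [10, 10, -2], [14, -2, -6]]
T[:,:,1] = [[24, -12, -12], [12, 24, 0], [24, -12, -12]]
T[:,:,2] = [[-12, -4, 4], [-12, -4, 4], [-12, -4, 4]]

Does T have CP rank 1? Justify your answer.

No

The mode-2 unfolding of T (rows indexed by j, columns by (i,k) = (0,0), (0,1), (0,2), (1,0), (1,1), (1,2), (2,0), (2,1), (2,2)) is [[14, 24, -12, 10, 12, -12, 14, 24, -12], [-2, -12, -4, 10, 24, -4, -2, -12, -4], [-6, -12, 4, -2, 0, 4, -6, -12, 4]].
There the 2×2 minor on rows j ∈ {0, 1}, columns (i,k) ∈ {(0,0), (0,1)} is det [[14, 24], [-2, -12]] = -120 ≠ 0, so this unfolding has rank ≥ 2; CP rank is at least every unfolding rank, so rank(T) ≥ 2.
In particular rank(T) ≥ 2 > 1, so T is not rank-1.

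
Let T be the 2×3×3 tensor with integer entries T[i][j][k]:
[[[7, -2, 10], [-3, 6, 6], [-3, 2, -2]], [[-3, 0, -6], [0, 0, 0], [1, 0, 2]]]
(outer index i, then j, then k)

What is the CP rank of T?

2

Lower bound: the mode-1 unfolding of T (rows indexed by i, columns by (j,k) = (0,0), (0,1), (0,2), (1,0), (1,1), (1,2), (2,0), (2,1), (2,2)) is [[7, -2, 10, -3, 6, 6, -3, 2, -2], [-3, 0, -6, 0, 0, 0, 1, 0, 2]].
There the 2×2 minor on rows i ∈ {0, 1}, columns (j,k) ∈ {(0,0), (0,1)} is det [[7, -2], [-3, 0]] = -6 ≠ 0, so this unfolding has rank ≥ 2; CP rank is at least every unfolding rank, so rank(T) ≥ 2. (Flattening ranks never certify an upper bound on CP rank; for that we must actually write T with 2 rank-1 terms.)
Upper bound — finding two terms. Write S_k = T[:,:,k] for the frontal slices: S₀ = [[7, -3, -3], [-3, 0, 1]], S₁ = [[-2, 6, 2], [0, 0, 0]], S₂ = [[10, 6, -2], [-6, 0, 2]].
If T = a₁ ∘ b₁ ∘ c₁ + a₂ ∘ b₂ ∘ c₂ then each S_k = c₁[k]·a₁b₁ᵀ + c₂[k]·a₂b₂ᵀ. S₀ and S₁ are linearly independent, so a₁b₁ᵀ and a₂b₂ᵀ must span the same plane of matrices: they are the rank-1 matrices of the form x·S₀ + y·S₁.
The 2×2 minor of x·S₀ + y·S₁ on rows {0,1}, columns {0,1} is −9·x² + 18·xy = (-9)·(x − 2·y)(x), vanishing at (x:y) = (2:1) and (0:1).
M₁ = 2·S₀ + S₁ = [[12, 0, -4], [-6, 0, 2]] = 2·(2, -1)(3, 0, -1)ᵀ and M₂ = S₁ = [[-2, 6, 2], [0, 0, 0]] = (-2)·(1, 0)(1, -3, -1)ᵀ, so take a₁ = (2, -1), b₁ = (3, 0, -1), a₂ = (1, 0), b₂ = (1, -3, -1).
Each slice is an integer combination of E₁ = a₁b₁ᵀ and E₂ = a₂b₂ᵀ: S₀ = E₁ + E₂, S₁ = −2·E₂, S₂ = 2·E₁ − 2·E₂; reading off coefficients, c₁ = (1, 0, 2) and c₂ = (1, -2, -2).
Hence T = (2, -1) ∘ (3, 0, -1) ∘ (1, 0, 2) + (1, 0) ∘ (1, -3, -1) ∘ (1, -2, -2), so rank(T) ≤ 2.
These bounds meet, so rank(T) = 2.
Check entry T[0,1,2] = 6: (2)·(0)·(2) + (1)·(-3)·(-2) = 6.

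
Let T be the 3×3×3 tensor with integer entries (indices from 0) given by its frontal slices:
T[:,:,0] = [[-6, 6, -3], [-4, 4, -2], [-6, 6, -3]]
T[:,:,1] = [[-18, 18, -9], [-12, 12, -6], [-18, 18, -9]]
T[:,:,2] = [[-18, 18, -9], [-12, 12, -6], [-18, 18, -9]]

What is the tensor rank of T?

1

Lower bound: T ≠ 0 (e.g. T[0,0,0] = -6), so rank(T) ≥ 1.
Upper bound: if T = a ⊗ b ⊗ c then every fibre of T is a multiple of the corresponding factor, so read the factors off the fibres through the nonzero entry T[0,0,0] = -6.
The mode-1 fibre T[:,0,0] = [-6, -4, -6] gives a = [3, 2, 3] (primitive direction); the mode-2 fibre T[0,:,0] = [-6, 6, -3] gives b = [2, -2, 1]; then c[k] = T[0,0,k] / (a[0]·b[0]) = [-6, -18, -18] / 6 = [-1, -3, -3].
Expanding [3, 2, 3] ⊗ [2, -2, 1] ⊗ [-1, -3, -3] reproduces all 27 entries of T, so T = [3, 2, 3] ⊗ [2, -2, 1] ⊗ [-1, -3, -3] and rank(T) ≤ 1.
These bounds meet, so rank(T) = 1.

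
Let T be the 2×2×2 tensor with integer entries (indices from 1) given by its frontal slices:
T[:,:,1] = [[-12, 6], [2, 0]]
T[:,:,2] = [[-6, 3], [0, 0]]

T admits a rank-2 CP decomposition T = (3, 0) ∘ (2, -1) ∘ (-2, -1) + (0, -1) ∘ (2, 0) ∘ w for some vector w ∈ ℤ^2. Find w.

w = (-1, 0)

Subtract the known terms from T to get the rank-1 residual R = (0, -1) ∘ (2, 0) ∘ w, so R[i,j,k] = a[i]·b[j]·w[k]. Pick indices with nonzero a[2]·b[1] = (-1)·(2) = -2. Only the fibre through (2,1,·) is needed: R[2,1,:] = T[2,1,:] − Σₗ aₗ[2]bₗ[1]cₗ = [2, 0] − (0)·(2)·(-2, -1) = [2, 0]. Then w[k] = R[2,1,k] / -2 for each k, giving w = [2, 0] / -2 = (-1, 0).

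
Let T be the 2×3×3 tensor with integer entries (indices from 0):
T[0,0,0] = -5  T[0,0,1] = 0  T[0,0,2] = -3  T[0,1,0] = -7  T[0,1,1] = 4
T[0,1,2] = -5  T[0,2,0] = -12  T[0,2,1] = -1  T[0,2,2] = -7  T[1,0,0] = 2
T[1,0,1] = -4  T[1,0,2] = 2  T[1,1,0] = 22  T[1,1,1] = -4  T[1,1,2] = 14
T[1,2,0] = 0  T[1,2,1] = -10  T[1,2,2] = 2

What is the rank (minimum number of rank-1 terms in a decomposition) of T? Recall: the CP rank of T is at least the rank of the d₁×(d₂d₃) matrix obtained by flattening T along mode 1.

Lower bound: the mode-2 unfolding of T (rows indexed by j, columns by (i,k) = (0,0), (0,1), (0,2), (1,0), (1,1), (1,2)) is [[-5, 0, -3, 2, -4, 2], [-7, 4, -5, 22, -4, 14], [-12, -1, -7, 0, -10, 2]].
There the 2×2 minor on rows j ∈ {0, 1}, columns (i,k) ∈ {(0,0), (0,1)} is det [[-5, 0], [-7, 4]] = -20 ≠ 0, so this unfolding has rank ≥ 2; CP rank is at least every unfolding rank, so rank(T) ≥ 2. (Unfolding ranks only ever bound the CP rank from below — rank(T) can be strictly larger than all of them — so the matching upper bound has to come from an explicit 2-term decomposition.)
Upper bound — finding two terms. Write S_k = T[:,:,k] for the frontal slices: S₀ = [[-5, -7, -12], [2, 22, 0]], S₁ = [[0, 4, -1], [-4, -4, -10]], S₂ = [[-3, -5, -7], [2, 14, 2]].
If T = a₁ ∘ b₁ ∘ c₁ + a₂ ∘ b₂ ∘ c₂ then each S_k = c₁[k]·a₁b₁ᵀ + c₂[k]·a₂b₂ᵀ. S₀ and S₁ are linearly independent, so a₁b₁ᵀ and a₂b₂ᵀ must span the same plane of matrices: they are the rank-1 matrices of the form x·S₀ + y·S₁.
The 2×2 minor of x·S₀ + y·S₁ on rows {0,1}, columns {0,1} is −96·x² − 16·xy + 16·y² = (-16)·(3·x − y)(2·x + y), vanishing at (x:y) = (1:3) and (1:-2).
M₁ = S₀ + 3·S₁ = [[-5, 5, -15], [-10, 10, -30]] = (-5)·[1, 2][1, -1, 3]ᵀ and M₂ = S₀ − 2·S₁ = [[-5, -15, -10], [10, 30, 20]] = (-5)·[1, -2][1, 3, 2]ᵀ, so take a₁ = [1, 2], b₁ = [1, -1, 3], a₂ = [1, -2], b₂ = [1, 3, 2].
Each slice is an integer combination of E₁ = a₁b₁ᵀ and E₂ = a₂b₂ᵀ: S₀ = −2·E₁ − 3·E₂, S₁ = −E₁ + E₂, S₂ = −E₁ − 2·E₂; reading off coefficients, c₁ = [-2, -1, -1] and c₂ = [-3, 1, -2].
Hence T = [1, 2] ∘ [1, -1, 3] ∘ [-2, -1, -1] + [1, -2] ∘ [1, 3, 2] ∘ [-3, 1, -2], so rank(T) ≤ 2.
These bounds meet, so rank(T) = 2.

2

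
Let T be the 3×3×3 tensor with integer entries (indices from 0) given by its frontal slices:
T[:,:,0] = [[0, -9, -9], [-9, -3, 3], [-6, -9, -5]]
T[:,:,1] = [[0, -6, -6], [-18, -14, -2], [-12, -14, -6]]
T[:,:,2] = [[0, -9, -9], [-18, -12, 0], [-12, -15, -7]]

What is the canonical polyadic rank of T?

2

Lower bound: the mode-1 unfolding of T (rows indexed by i, columns by (j,k) = (0,0), (0,1), (0,2), (1,0), (1,1), (1,2), (2,0), (2,1), (2,2)) is [[0, 0, 0, -9, -6, -9, -9, -6, -9], [-9, -18, -18, -3, -14, -12, 3, -2, 0], [-6, -12, -12, -9, -14, -15, -5, -6, -7]].
There the 2×2 minor on rows i ∈ {0, 1}, columns (j,k) ∈ {(0,0), (1,0)} is det [[0, -9], [-9, -3]] = -81 ≠ 0, so this unfolding has rank ≥ 2; CP rank is at least every unfolding rank, so rank(T) ≥ 2. (Unfolding ranks only ever bound the CP rank from below — rank(T) can be strictly larger than all of them — so the matching upper bound has to come from an explicit 2-term decomposition.)
Upper bound — finding two terms. Write S_k = T[:,:,k] for the frontal slices: S₀ = [[0, -9, -9], [-9, -3, 3], [-6, -9, -5]], S₁ = [[0, -6, -6], [-18, -14, -2], [-12, -14, -6]], S₂ = [[0, -9, -9], [-18, -12, 0], [-12, -15, -7]].
If T = a₁ ⊗ b₁ ⊗ c₁ + a₂ ⊗ b₂ ⊗ c₂ then each S_k = c₁[k]·a₁b₁ᵀ + c₂[k]·a₂b₂ᵀ. S₀ and S₁ are linearly independent, so a₁b₁ᵀ and a₂b₂ᵀ must span the same plane of matrices: they are the rank-1 matrices of the form x·S₀ + y·S₁.
The 2×2 minor of x·S₀ + y·S₁ on rows {0,1}, columns {0,1} is −81·x² − 216·xy − 108·y² = (-27)·(x + 2·y)(3·x + 2·y), vanishing at (x:y) = (2:-1) and (2:-3).
M₁ = 2·S₀ − S₁ = [[0, -12, -12], [0, 8, 8], [0, -4, -4]] = (-4)·[3, -2, 1][0, 1, 1]ᵀ and M₂ = 2·S₀ − 3·S₁ = [[0, 0, 0], [36, 36, 12], [24, 24, 8]] = 4·[0, 3, 2][3, 3, 1]ᵀ, so take a₁ = [3, -2, 1], b₁ = [0, 1, 1], a₂ = [0, 3, 2], b₂ = [3, 3, 1].
Each slice is an integer combination of E₁ = a₁b₁ᵀ and E₂ = a₂b₂ᵀ: S₀ = −3·E₁ − E₂, S₁ = −2·E₁ − 2·E₂, S₂ = −3·E₁ − 2·E₂; reading off coefficients, c₁ = [-3, -2, -3] and c₂ = [-1, -2, -2].
Hence T = [3, -2, 1] ⊗ [0, 1, 1] ⊗ [-3, -2, -3] + [0, 3, 2] ⊗ [3, 3, 1] ⊗ [-1, -2, -2], so rank(T) ≤ 2.
These bounds meet, so rank(T) = 2.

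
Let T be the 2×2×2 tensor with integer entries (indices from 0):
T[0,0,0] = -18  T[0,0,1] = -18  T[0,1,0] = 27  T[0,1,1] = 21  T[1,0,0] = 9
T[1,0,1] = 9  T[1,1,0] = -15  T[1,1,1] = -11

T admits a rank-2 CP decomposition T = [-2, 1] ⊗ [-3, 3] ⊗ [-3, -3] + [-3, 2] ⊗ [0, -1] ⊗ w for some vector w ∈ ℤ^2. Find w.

w = [3, 1]

Subtract the known terms from T to get the rank-1 residual R = [-3, 2] ⊗ [0, -1] ⊗ w, so R[i,j,k] = a[i]·b[j]·w[k]. Pick indices with nonzero a[0]·b[1] = (-3)·(-1) = 3. Only the fibre through (0,1,·) is needed: R[0,1,:] = T[0,1,:] − Σₗ aₗ[0]bₗ[1]cₗ = [27, 21] − (-2)·(3)·[-3, -3] = [9, 3]. Then w[k] = R[0,1,k] / 3 for each k, giving w = [9, 3] / 3 = [3, 1].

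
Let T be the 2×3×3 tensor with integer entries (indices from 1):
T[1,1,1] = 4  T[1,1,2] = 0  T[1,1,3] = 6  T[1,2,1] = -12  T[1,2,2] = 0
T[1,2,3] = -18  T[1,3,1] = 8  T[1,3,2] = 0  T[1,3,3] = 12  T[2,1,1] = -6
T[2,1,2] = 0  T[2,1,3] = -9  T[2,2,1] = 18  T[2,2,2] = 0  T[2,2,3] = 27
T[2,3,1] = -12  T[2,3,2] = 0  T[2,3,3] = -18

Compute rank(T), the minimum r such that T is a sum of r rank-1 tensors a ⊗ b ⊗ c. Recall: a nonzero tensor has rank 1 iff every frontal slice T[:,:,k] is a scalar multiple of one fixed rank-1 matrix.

Lower bound: T ≠ 0 (e.g. T[1,1,1] = 4), so rank(T) ≥ 1.
Upper bound: if T = a ⊗ b ⊗ c then every fibre of T is a multiple of the corresponding factor, so read the factors off the fibres through the nonzero entry T[1,1,1] = 4.
The mode-1 fibre T[:,1,1] = [4, -6] gives a = [2, -3] (primitive direction); the mode-2 fibre T[1,:,1] = [4, -12, 8] gives b = [1, -3, 2]; then c[k] = T[1,1,k] / (a[1]·b[1]) = [4, 0, 6] / 2 = [2, 0, 3].
Expanding [2, -3] ⊗ [1, -3, 2] ⊗ [2, 0, 3] reproduces all 18 entries of T, so T = [2, -3] ⊗ [1, -3, 2] ⊗ [2, 0, 3] and rank(T) ≤ 1.
These bounds meet, so rank(T) = 1.

1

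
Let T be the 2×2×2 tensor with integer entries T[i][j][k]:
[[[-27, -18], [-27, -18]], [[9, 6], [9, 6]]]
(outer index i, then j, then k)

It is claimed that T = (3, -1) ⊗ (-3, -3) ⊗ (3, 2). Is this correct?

Reconstruct entrywise from the claimed factors. For example, T[0,0,0] = -27 and Σₗ aₗ[0]bₗ[0]cₗ[0] = (3)·(-3)·(3) = -27; checking all 8 entries, every one matches. The claim holds.

Yes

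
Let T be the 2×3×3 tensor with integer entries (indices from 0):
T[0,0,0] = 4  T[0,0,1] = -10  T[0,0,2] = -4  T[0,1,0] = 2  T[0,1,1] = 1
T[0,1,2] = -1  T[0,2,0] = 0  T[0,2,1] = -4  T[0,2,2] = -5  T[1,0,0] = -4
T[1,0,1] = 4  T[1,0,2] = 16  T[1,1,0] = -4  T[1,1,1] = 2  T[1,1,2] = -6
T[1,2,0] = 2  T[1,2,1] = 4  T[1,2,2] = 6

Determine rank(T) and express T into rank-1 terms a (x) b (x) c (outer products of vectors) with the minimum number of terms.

rank(T) = 3

Lower bound: the mode-3 unfolding of T (rows indexed by k, columns by (i,j) = (0,0), (0,1), (0,2), (1,0), (1,1), (1,2)) is [[4, 2, 0, -4, -4, 2], [-10, 1, -4, 4, 2, 4], [-4, -1, -5, 16, -6, 6]].
There the 3×3 minor on rows k ∈ {0, 1, 2}, columns (i,j) ∈ {(0,0), (0,1), (0,2)} is det [[4, 2, 0], [-10, 1, -4], [-4, -1, -5]] = -104 ≠ 0, so this unfolding has rank ≥ 3; CP rank is at least every unfolding rank, so rank(T) ≥ 3. (Unfolding ranks only ever bound the CP rank from below — rank(T) can be strictly larger than all of them — so the matching upper bound has to come from an explicit 3-term decomposition.)
Upper bound: T is a sum of 3 rank-1 terms, T = (1, -2) (x) (0, 1, -1) (x) (2, 0, 1) + (1, -1) (x) (2, 0, 1) (x) (2, -4, -4) + (1, 2) (x) (2, -1, 0) (x) (0, -1, 2) (written with every a and b primitive with positive leading entry and the scale carried by c; CP decompositions are not unique, and this one is verified by expanding entrywise), so rank(T) ≤ 3.
These bounds meet, so rank(T) = 3.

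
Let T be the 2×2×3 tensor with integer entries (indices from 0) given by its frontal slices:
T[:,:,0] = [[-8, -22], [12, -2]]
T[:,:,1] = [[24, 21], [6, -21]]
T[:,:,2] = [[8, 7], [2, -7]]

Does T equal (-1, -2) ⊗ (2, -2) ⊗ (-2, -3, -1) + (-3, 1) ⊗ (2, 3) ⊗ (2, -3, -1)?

Reconstruct entrywise from the claimed factors. For example, T[1,0,0] = 12 and Σₗ aₗ[1]bₗ[0]cₗ[0] = (-2)·(2)·(-2) + (1)·(2)·(2) = 12; checking all 12 entries, every one matches. The claim holds.

Yes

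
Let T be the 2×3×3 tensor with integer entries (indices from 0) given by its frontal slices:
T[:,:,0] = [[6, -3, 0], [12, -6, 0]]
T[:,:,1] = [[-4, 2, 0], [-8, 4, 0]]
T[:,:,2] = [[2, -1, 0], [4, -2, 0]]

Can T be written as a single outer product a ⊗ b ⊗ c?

The mode-1 fibre T[:,0,0] = [6, 12] gives a = [1, 2] (primitive direction); the mode-2 fibre T[0,:,0] = [6, -3, 0] gives b = [2, -1, 0]; then c[k] = T[0,0,k] / (a[0]·b[0]) = [6, -4, 2] / 2 = [3, -2, 1].
Expanding [1, 2] ⊗ [2, -1, 0] ⊗ [3, -2, 1] reproduces all 18 entries of T, so T = [1, 2] ⊗ [2, -1, 0] ⊗ [3, -2, 1] and rank(T) ≤ 1.
Equivalently every frontal slice T[:,:,k] is c[k] times the rank-1 matrix [1, 2] ⊗ [2, -1, 0]. So T has rank 1 (it is nonzero).

Yes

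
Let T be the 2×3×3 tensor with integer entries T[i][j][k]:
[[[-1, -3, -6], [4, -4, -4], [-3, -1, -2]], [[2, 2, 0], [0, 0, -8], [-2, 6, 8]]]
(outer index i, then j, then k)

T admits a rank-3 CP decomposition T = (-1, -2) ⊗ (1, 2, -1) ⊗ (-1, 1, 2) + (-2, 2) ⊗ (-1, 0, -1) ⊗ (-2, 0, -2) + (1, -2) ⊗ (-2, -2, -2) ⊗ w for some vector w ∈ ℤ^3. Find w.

w = (-1, 1, 0)

Subtract the known terms from T to get the rank-1 residual R = (1, -2) ⊗ (-2, -2, -2) ⊗ w, so R[i,j,k] = a[i]·b[j]·w[k]. Pick indices with nonzero a[0]·b[0] = (1)·(-2) = -2. Only the fibre through (0,0,·) is needed: R[0,0,:] = T[0,0,:] − Σₗ aₗ[0]bₗ[0]cₗ = [-1, -3, -6] − (-1)·(1)·(-1, 1, 2) − (-2)·(-1)·(-2, 0, -2) = [2, -2, 0]. Then w[k] = R[0,0,k] / -2 for each k, giving w = [2, -2, 0] / -2 = (-1, 1, 0).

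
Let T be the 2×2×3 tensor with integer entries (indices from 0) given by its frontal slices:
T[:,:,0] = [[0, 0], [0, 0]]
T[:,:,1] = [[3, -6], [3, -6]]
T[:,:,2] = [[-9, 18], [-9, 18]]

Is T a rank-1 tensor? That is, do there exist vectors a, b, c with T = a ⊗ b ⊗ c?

If T = a ⊗ b ⊗ c then every fibre of T is a multiple of the corresponding factor, so read the factors off the fibres through the nonzero entry T[0,0,1] = 3.
The mode-1 fibre T[:,0,1] = [3, 3] gives a = (1, 1) (primitive direction); the mode-2 fibre T[0,:,1] = [3, -6] gives b = (1, -2); then c[k] = T[0,0,k] / (a[0]·b[0]) = [0, 3, -9] / 1 = (0, 3, -9).
Expanding (1, 1) ⊗ (1, -2) ⊗ (0, 3, -9) reproduces all 12 entries of T, so T = (1, 1) ⊗ (1, -2) ⊗ (0, 3, -9) and rank(T) ≤ 1.
Equivalently every frontal slice T[:,:,k] is c[k] times the rank-1 matrix (1, 1) ⊗ (1, -2). So T has rank 1 (it is nonzero).

Yes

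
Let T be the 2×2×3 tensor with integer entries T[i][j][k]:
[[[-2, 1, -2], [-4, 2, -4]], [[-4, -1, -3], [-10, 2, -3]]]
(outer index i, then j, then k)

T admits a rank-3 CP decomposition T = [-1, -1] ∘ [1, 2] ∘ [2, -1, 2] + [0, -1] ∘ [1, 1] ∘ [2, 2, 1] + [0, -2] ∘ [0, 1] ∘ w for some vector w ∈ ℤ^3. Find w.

Subtract the known terms from T to get the rank-1 residual R = [0, -2] ∘ [0, 1] ∘ w, so R[i,j,k] = a[i]·b[j]·w[k]. Pick indices with nonzero a[1]·b[1] = (-2)·(1) = -2. Only the fibre through (1,1,·) is needed: R[1,1,:] = T[1,1,:] − Σₗ aₗ[1]bₗ[1]cₗ = [-10, 2, -3] − (-1)·(2)·[2, -1, 2] − (-1)·(1)·[2, 2, 1] = [-4, 2, 2]. Then w[k] = R[1,1,k] / -2 for each k, giving w = [-4, 2, 2] / -2 = [2, -1, -1].

w = [2, -1, -1]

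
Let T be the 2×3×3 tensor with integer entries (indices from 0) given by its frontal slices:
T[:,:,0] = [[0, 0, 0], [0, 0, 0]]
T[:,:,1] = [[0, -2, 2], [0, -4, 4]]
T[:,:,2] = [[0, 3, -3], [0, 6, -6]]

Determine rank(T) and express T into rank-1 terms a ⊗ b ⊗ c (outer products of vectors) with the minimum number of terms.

rank(T) = 1

Lower bound: T ≠ 0 (e.g. T[0,1,1] = -2), so rank(T) ≥ 1.
Upper bound: the mode-1 fibre T[:,1,1] = [-2, -4] gives a = [1, 2] (primitive direction); the mode-2 fibre T[0,:,1] = [0, -2, 2] gives b = [0, 1, -1]; then c[k] = T[0,1,k] / (a[0]·b[1]) = [0, -2, 3] / 1 = [0, -2, 3].
Expanding [1, 2] ⊗ [0, 1, -1] ⊗ [0, -2, 3] reproduces all 18 entries of T, so T = [1, 2] ⊗ [0, 1, -1] ⊗ [0, -2, 3] and rank(T) ≤ 1.
These bounds meet, so rank(T) = 1.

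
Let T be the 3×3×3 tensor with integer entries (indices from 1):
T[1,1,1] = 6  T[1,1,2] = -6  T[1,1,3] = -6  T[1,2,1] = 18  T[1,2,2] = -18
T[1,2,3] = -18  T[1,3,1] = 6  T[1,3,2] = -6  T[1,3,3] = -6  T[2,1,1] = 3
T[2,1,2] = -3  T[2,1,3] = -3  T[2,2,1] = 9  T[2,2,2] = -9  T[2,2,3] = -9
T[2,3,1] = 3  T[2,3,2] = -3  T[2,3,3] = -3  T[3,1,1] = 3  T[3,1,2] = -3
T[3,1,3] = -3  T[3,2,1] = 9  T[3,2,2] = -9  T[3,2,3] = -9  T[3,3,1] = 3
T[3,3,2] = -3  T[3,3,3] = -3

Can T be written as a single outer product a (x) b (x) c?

If T = a (x) b (x) c then every fibre of T is a multiple of the corresponding factor, so read the factors off the fibres through the nonzero entry T[1,1,1] = 6.
The mode-1 fibre T[:,1,1] = [6, 3, 3] gives a = [2, 1, 1] (primitive direction); the mode-2 fibre T[1,:,1] = [6, 18, 6] gives b = [1, 3, 1]; then c[k] = T[1,1,k] / (a[1]·b[1]) = [6, -6, -6] / 2 = [3, -3, -3].
Expanding [2, 1, 1] (x) [1, 3, 1] (x) [3, -3, -3] reproduces all 27 entries of T, so T = [2, 1, 1] (x) [1, 3, 1] (x) [3, -3, -3] and rank(T) ≤ 1.
Equivalently every frontal slice T[:,:,k] is c[k] times the rank-1 matrix [2, 1, 1] (x) [1, 3, 1]. So T has rank 1 (it is nonzero).

Yes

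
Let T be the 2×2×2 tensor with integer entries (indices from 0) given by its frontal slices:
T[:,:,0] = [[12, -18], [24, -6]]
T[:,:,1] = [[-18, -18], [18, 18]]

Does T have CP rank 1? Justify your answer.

The mode-3 unfolding of T (rows indexed by k, columns by (i,j) = (0,0), (0,1), (1,0), (1,1)) is [[12, -18, 24, -6], [-18, -18, 18, 18]].
There the 2×2 minor on rows k ∈ {0, 1}, columns (i,j) ∈ {(0,0), (0,1)} is det [[12, -18], [-18, -18]] = -540 ≠ 0, so this unfolding has rank ≥ 2; CP rank is at least every unfolding rank, so rank(T) ≥ 2.
In particular rank(T) ≥ 2 > 1, so T is not rank-1.

No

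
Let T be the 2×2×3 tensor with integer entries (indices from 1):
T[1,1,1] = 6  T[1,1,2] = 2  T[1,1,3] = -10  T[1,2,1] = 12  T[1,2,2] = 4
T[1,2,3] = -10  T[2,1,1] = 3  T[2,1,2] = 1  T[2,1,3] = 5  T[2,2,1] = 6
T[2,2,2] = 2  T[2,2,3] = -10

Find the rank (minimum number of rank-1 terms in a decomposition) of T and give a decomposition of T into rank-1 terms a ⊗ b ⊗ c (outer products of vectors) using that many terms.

Lower bound: in the mode-2 unfolding of T (rows indexed by j, columns by (i,k)) the 2×2 minor on rows j ∈ {1, 2}, columns (i,k) ∈ {(1,1), (1,3)} is det [[6, -10], [12, -10]] = 60 ≠ 0, so that unfolding has rank ≥ 2 and hence rank(T) ≥ 2 (CP rank is at least every unfolding rank, though it can be larger).
Upper bound: with S_k = T[:,:,k], the two rank-1 terms a₁b₁ᵀ, a₂b₂ᵀ are the rank-1 members of the pencil x·S₁ + y·S₃.
det(x·S₁ + y·S₃) is −150·xy + 150·y² = (-150)·(x − y)(y), vanishing at (x:y) = (1:1) and (1:0).
M₁ = S₁ + S₃ = [[-4, 2], [8, -4]] = (-2)·(1, -2)(2, -1)ᵀ and M₂ = S₁ = [[6, 12], [3, 6]] = 3·(2, 1)(1, 2)ᵀ, so take a₁ = (1, -2), b₁ = (2, -1), a₂ = (2, 1), b₂ = (1, 2).
Each slice is an integer combination of E₁ = a₁b₁ᵀ and E₂ = a₂b₂ᵀ: S₁ = 3·E₂, S₂ = E₂, S₃ = −2·E₁ − 3·E₂; reading off coefficients, c₁ = (0, 0, -2) and c₂ = (3, 1, -3).
Hence T = (1, -2) ⊗ (2, -1) ⊗ (0, 0, -2) + (2, 1) ⊗ (1, 2) ⊗ (3, 1, -3), so rank(T) ≤ 2.
These bounds meet, so rank(T) = 2.

rank(T) = 2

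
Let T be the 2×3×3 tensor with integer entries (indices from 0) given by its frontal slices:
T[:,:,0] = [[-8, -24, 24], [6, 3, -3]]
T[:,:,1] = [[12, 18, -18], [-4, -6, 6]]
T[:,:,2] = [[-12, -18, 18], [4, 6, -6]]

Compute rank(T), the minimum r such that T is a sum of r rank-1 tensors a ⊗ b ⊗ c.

2

Lower bound: in the mode-2 unfolding of T (rows indexed by j, columns by (i,k)) the 2×2 minor on rows j ∈ {0, 1}, columns (i,k) ∈ {(0,0), (0,1)} is det [[-8, 12], [-24, 18]] = 144 ≠ 0, so that unfolding has rank ≥ 2 and hence rank(T) ≥ 2 (CP rank is at least every unfolding rank, though it can be larger).
Upper bound: with S_k = T[:,:,k], the two rank-1 terms a₁b₁ᵀ, a₂b₂ᵀ are the rank-1 members of the pencil x·S₀ + y·S₁.
The 2×2 minor of x·S₀ + y·S₁ on rows {0,1}, columns {0,1} is 120·x² − 120·xy = 120·(x − y)(x), vanishing at (x:y) = (1:1) and (0:1).
M₁ = S₀ + S₁ = [[4, -6, 6], [2, -3, 3]] = [2, 1][2, -3, 3]ᵀ and M₂ = S₁ = [[12, 18, -18], [-4, -6, 6]] = 2·[3, -1][2, 3, -3]ᵀ, so take a₁ = [2, 1], b₁ = [2, -3, 3], a₂ = [3, -1], b₂ = [2, 3, -3].
Each slice is an integer combination of E₁ = a₁b₁ᵀ and E₂ = a₂b₂ᵀ: S₀ = E₁ − 2·E₂, S₁ = 2·E₂, S₂ = −2·E₂; reading off coefficients, c₁ = [1, 0, 0] and c₂ = [-2, 2, -2].
Hence T = [2, 1] ⊗ [2, -3, 3] ⊗ [1, 0, 0] + [3, -1] ⊗ [2, 3, -3] ⊗ [-2, 2, -2], so rank(T) ≤ 2.
These bounds meet, so rank(T) = 2.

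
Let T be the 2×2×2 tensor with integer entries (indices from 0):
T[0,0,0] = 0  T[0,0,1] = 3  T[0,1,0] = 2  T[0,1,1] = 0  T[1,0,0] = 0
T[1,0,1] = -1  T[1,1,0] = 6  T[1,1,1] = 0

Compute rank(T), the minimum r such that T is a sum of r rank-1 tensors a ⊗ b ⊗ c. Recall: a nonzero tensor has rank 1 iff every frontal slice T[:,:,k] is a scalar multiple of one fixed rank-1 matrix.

Lower bound: the mode-3 unfolding of T (rows indexed by k, columns by (i,j) = (0,0), (0,1), (1,0), (1,1)) is [[0, 2, 0, 6], [3, 0, -1, 0]].
There the 2×2 minor on rows k ∈ {0, 1}, columns (i,j) ∈ {(0,0), (0,1)} is det [[0, 2], [3, 0]] = -6 ≠ 0, so this unfolding has rank ≥ 2; CP rank is at least every unfolding rank, so rank(T) ≥ 2. (Flattening ranks never certify an upper bound on CP rank; for that we must actually write T with 2 rank-1 terms.)
Upper bound — finding two terms. Write S_k = T[:,:,k] for the frontal slices: S₀ = [[0, 2], [0, 6]], S₁ = [[3, 0], [-1, 0]].
If T = a₁ ⊗ b₁ ⊗ c₁ + a₂ ⊗ b₂ ⊗ c₂ then each S_k = c₁[k]·a₁b₁ᵀ + c₂[k]·a₂b₂ᵀ. S₀ and S₁ are linearly independent, so a₁b₁ᵀ and a₂b₂ᵀ must span the same plane of matrices: they are the rank-1 matrices of the form x·S₀ + y·S₁.
det(x·S₀ + y·S₁) is 20·xy = 20·(y)(x), vanishing at (x:y) = (1:0) and (0:1).
M₁ = S₀ = [[0, 2], [0, 6]] = 2·[1, 3][0, 1]ᵀ and M₂ = S₁ = [[3, 0], [-1, 0]] = [3, -1][1, 0]ᵀ, so take a₁ = [1, 3], b₁ = [0, 1], a₂ = [3, -1], b₂ = [1, 0].
Each slice is an integer combination of E₁ = a₁b₁ᵀ and E₂ = a₂b₂ᵀ: S₀ = 2·E₁, S₁ = E₂; reading off coefficients, c₁ = [2, 0] and c₂ = [0, 1].
Hence T = [1, 3] ⊗ [0, 1] ⊗ [2, 0] + [3, -1] ⊗ [1, 0] ⊗ [0, 1], so rank(T) ≤ 2.
These bounds meet, so rank(T) = 2.

2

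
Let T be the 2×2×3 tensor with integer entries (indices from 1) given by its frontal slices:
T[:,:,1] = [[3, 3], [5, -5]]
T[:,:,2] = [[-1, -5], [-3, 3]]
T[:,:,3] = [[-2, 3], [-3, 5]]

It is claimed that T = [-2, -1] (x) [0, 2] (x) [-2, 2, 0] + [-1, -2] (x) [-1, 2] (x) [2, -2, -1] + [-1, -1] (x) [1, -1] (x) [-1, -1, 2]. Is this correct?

Reconstruct entry (1,1,3) from the claimed factors: Σₗ aₗ[1]bₗ[1]cₗ[3] = (-2)·(0)·(0) + (-1)·(-1)·(-1) + (-1)·(1)·(2) = -3, but T[1,1,3] = -2. The claim is false.

No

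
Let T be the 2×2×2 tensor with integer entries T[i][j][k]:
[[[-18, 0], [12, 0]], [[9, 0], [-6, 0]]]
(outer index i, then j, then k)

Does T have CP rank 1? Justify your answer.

Yes

If T = a ⊗ b ⊗ c then every fibre of T is a multiple of the corresponding factor, so read the factors off the fibres through the nonzero entry T[0,0,0] = -18.
The mode-1 fibre T[:,0,0] = [-18, 9] gives a = [2, -1] (primitive direction); the mode-2 fibre T[0,:,0] = [-18, 12] gives b = [3, -2]; then c[k] = T[0,0,k] / (a[0]·b[0]) = [-18, 0] / 6 = [-3, 0].
Expanding [2, -1] ⊗ [3, -2] ⊗ [-3, 0] reproduces all 8 entries of T, so T = [2, -1] ⊗ [3, -2] ⊗ [-3, 0] and rank(T) ≤ 1.
Equivalently every frontal slice T[:,:,k] is c[k] times the rank-1 matrix [2, -1] ⊗ [3, -2]. So T has rank 1 (it is nonzero).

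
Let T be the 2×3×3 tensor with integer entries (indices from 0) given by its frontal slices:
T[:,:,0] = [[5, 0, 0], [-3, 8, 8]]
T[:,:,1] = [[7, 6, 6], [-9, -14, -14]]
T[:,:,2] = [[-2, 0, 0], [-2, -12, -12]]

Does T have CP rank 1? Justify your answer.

No

The mode-3 unfolding of T (rows indexed by k, columns by (i,j) = (0,0), (0,1), (0,2), (1,0), (1,1), (1,2)) is [[5, 0, 0, -3, 8, 8], [7, 6, 6, -9, -14, -14], [-2, 0, 0, -2, -12, -12]].
There the 3×3 minor on rows k ∈ {0, 1, 2}, columns (i,j) ∈ {(0,0), (0,1), (1,0)} is det [[5, 0, -3], [7, 6, -9], [-2, 0, -2]] = -96 ≠ 0, so this unfolding has rank ≥ 3; CP rank is at least every unfolding rank, so rank(T) ≥ 3.
In particular rank(T) ≥ 3 > 1, so T is not rank-1.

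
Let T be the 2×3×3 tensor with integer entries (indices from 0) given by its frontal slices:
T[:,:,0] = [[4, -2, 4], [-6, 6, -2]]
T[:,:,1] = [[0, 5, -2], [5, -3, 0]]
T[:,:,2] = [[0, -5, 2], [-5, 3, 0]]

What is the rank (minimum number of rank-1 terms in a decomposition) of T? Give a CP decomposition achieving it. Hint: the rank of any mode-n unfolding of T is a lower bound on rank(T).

Lower bound: the mode-2 unfolding of T (rows indexed by j, columns by (i,k) = (0,0), (0,1), (0,2), (1,0), (1,1), (1,2)) is [[4, 0, 0, -6, 5, -5], [-2, 5, -5, 6, -3, 3], [4, -2, 2, -2, 0, 0]].
There the 3×3 minor on rows j ∈ {0, 1, 2}, columns (i,k) ∈ {(0,0), (0,1), (1,0)} is det [[4, 0, -6], [-2, 5, 6], [4, -2, -2]] = 104 ≠ 0, so this unfolding has rank ≥ 3; CP rank is at least every unfolding rank, so rank(T) ≥ 3. (Flattening ranks never certify an upper bound on CP rank; for that we must actually write T with 3 rank-1 terms.)
Upper bound: T is a sum of 3 rank-1 terms, T = [0, 1] ⊗ [1, -2, -1] ⊗ [-2, 2, -2] + [1, -1] ⊗ [2, -1, 2] ⊗ [2, -1, 1] + [2, 1] ⊗ [1, 2, 0] ⊗ [0, 1, -1] (written with every a and b primitive with positive leading entry and the scale carried by c; CP decompositions are not unique, and this one is verified by expanding entrywise), so rank(T) ≤ 3.
These bounds meet, so rank(T) = 3.
Check entry T[0,2,1] = -2: (0)·(-1)·(2) + (1)·(2)·(-1) + (2)·(0)·(1) = -2.

rank(T) = 3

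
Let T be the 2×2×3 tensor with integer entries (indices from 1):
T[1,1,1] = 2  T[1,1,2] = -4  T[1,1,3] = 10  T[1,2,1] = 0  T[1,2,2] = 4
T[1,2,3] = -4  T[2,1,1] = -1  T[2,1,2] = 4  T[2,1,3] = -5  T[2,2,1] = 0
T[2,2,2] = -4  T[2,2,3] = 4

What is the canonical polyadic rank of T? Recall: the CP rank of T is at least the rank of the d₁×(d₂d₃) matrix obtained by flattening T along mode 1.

3

Lower bound: in the mode-3 unfolding of T (rows indexed by k, columns by (i,j)) the 3×3 minor on rows k ∈ {1, 2, 3}, columns (i,j) ∈ {(1,1), (1,2), (2,1)} is det [[2, 0, -1], [-4, 4, 4], [10, -4, -5]] = 16 ≠ 0, so that unfolding has rank ≥ 3 and hence rank(T) ≥ 3 (CP rank is at least every unfolding rank, though it can be larger).
Upper bound: T is a sum of 3 rank-1 terms, T = [1, -1] ⊗ [1, -1] ⊗ [0, -4, 4] + [1, 0] ⊗ [1, 0] ⊗ [0, 0, 4] + [2, -1] ⊗ [1, 0] ⊗ [1, 0, 1] (written with every a and b primitive with positive leading entry and the scale carried by c; CP decompositions are not unique, and this one is verified by expanding entrywise), so rank(T) ≤ 3.
These bounds meet, so rank(T) = 3.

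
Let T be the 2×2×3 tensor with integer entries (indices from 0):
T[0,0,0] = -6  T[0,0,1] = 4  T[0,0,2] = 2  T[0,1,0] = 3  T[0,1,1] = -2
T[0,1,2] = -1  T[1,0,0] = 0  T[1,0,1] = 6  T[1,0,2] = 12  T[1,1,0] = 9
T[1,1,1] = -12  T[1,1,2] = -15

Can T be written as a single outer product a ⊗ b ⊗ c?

The mode-3 unfolding of T (rows indexed by k, columns by (i,j) = (0,0), (0,1), (1,0), (1,1)) is [[-6, 3, 0, 9], [4, -2, 6, -12], [2, -1, 12, -15]].
There the 2×2 minor on rows k ∈ {0, 1}, columns (i,j) ∈ {(0,0), (1,0)} is det [[-6, 0], [4, 6]] = -36 ≠ 0, so this unfolding has rank ≥ 2; CP rank is at least every unfolding rank, so rank(T) ≥ 2.
In particular rank(T) ≥ 2 > 1, so T is not rank-1.

No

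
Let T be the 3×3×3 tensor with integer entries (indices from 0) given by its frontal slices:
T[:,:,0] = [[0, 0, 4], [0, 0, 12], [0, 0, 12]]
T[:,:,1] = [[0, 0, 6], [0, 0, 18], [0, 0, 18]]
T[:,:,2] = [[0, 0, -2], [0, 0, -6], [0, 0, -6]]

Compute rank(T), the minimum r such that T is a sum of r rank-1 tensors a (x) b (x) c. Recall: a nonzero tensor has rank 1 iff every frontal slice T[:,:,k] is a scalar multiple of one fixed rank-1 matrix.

Lower bound: T ≠ 0 (e.g. T[0,2,0] = 4), so rank(T) ≥ 1.
Upper bound: the mode-1 fibre T[:,2,0] = [4, 12, 12] gives a = [1, 3, 3] (primitive direction); the mode-2 fibre T[0,:,0] = [0, 0, 4] gives b = [0, 0, 1]; then c[k] = T[0,2,k] / (a[0]·b[2]) = [4, 6, -2] / 1 = [4, 6, -2].
Expanding [1, 3, 3] (x) [0, 0, 1] (x) [4, 6, -2] reproduces all 27 entries of T, so T = [1, 3, 3] (x) [0, 0, 1] (x) [4, 6, -2] and rank(T) ≤ 1.
These bounds meet, so rank(T) = 1.

1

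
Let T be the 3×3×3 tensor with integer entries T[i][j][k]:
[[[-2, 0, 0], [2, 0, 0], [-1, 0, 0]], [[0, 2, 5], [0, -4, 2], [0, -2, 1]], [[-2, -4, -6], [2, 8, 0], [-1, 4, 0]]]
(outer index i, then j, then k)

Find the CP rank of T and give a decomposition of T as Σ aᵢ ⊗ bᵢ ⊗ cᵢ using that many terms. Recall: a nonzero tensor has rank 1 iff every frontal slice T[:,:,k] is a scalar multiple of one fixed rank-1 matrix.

rank(T) = 3

Lower bound: the mode-3 unfolding of T (rows indexed by k, columns by (i,j) = (0,0), (0,1), (0,2), (1,0), (1,1), (1,2), (2,0), (2,1), (2,2)) is [[-2, 2, -1, 0, 0, 0, -2, 2, -1], [0, 0, 0, 2, -4, -2, -4, 8, 4], [0, 0, 0, 5, 2, 1, -6, 0, 0]].
There the 3×3 minor on rows k ∈ {0, 1, 2}, columns (i,j) ∈ {(0,0), (1,0), (1,1)} is det [[-2, 0, 0], [0, 2, -4], [0, 5, 2]] = -48 ≠ 0, so this unfolding has rank ≥ 3; CP rank is at least every unfolding rank, so rank(T) ≥ 3. (Flattening ranks never certify an upper bound on CP rank; for that we must actually write T with 3 rank-1 terms.)
Upper bound: T is a sum of 3 rank-1 terms, T = (0, 1, -2) ⊗ (1, -2, -1) ⊗ (0, 2, 1) + (0, 1, -1) ⊗ (2, 2, 1) ⊗ (0, 0, 2) + (1, 0, 1) ⊗ (2, -2, 1) ⊗ (-1, 0, 0) (written with every a and b primitive with positive leading entry and the scale carried by c; CP decompositions are not unique, and this one is verified by expanding entrywise), so rank(T) ≤ 3.
These bounds meet, so rank(T) = 3.
Check entry T[2,0,1] = -4: (-2)·(1)·(2) + (-1)·(2)·(0) + (1)·(2)·(0) = -4.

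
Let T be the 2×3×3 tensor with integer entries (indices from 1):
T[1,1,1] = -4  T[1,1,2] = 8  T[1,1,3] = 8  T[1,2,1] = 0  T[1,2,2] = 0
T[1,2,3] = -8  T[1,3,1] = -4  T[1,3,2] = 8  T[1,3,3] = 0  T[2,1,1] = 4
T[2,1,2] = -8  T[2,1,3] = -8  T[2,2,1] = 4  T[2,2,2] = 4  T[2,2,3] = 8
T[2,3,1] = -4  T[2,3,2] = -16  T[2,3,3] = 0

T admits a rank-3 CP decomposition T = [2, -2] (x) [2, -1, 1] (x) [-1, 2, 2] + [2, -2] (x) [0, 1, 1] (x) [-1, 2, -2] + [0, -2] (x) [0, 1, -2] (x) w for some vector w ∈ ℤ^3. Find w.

w = [-2, -2, 0]

Subtract the known terms from T to get the rank-1 residual R = [0, -2] (x) [0, 1, -2] (x) w, so R[i,j,k] = a[i]·b[j]·w[k]. Pick indices with nonzero a[2]·b[2] = (-2)·(1) = -2. Only the fibre through (2,2,·) is needed: R[2,2,:] = T[2,2,:] − Σₗ aₗ[2]bₗ[2]cₗ = [4, 4, 8] − (-2)·(-1)·[-1, 2, 2] − (-2)·(1)·[-1, 2, -2] = [4, 4, 0]. Then w[k] = R[2,2,k] / -2 for each k, giving w = [4, 4, 0] / -2 = [-2, -2, 0].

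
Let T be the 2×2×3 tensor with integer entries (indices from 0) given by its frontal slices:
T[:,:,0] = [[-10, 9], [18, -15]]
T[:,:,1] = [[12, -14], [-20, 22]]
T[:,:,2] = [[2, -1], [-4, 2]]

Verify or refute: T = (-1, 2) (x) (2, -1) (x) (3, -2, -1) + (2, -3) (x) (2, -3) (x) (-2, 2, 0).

No

Reconstruct entry (0,0,0) from the claimed factors: Σₗ aₗ[0]bₗ[0]cₗ[0] = (-1)·(2)·(3) + (2)·(2)·(-2) = -14, but T[0,0,0] = -10. The claim is false.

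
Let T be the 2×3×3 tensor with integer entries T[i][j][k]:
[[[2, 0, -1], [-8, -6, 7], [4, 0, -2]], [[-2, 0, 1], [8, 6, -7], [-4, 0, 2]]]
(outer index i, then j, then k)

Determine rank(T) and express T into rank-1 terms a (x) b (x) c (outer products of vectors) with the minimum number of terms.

Lower bound: the mode-2 unfolding of T (rows indexed by j, columns by (i,k) = (0,0), (0,1), (0,2), (1,0), (1,1), (1,2)) is [[2, 0, -1, -2, 0, 1], [-8, -6, 7, 8, 6, -7], [4, 0, -2, -4, 0, 2]].
There the 2×2 minor on rows j ∈ {0, 1}, columns (i,k) ∈ {(0,0), (0,1)} is det [[2, 0], [-8, -6]] = -12 ≠ 0, so this unfolding has rank ≥ 2; CP rank is at least every unfolding rank, so rank(T) ≥ 2. (This is only a lower bound: in general the CP rank may exceed every unfolding rank, so we still need to exhibit 2 rank-1 terms summing to T.)
Upper bound — finding two terms. Every mode-1 slice of T is a multiple of one matrix: T[i,:,:] = a[i]·M with a = [1, -1] and M = [[2, 0, -1], [-8, -6, 7], [4, 0, -2]] (rows indexed by j, columns by k). So it suffices to write M as a sum of two rank-1 matrices.
The rows of M satisfy (row 2) = 2·(row 0), so splitting by rows, M = [1, 0, 2][2, 0, -1]ᵀ + [0, 1, 0][-8, -6, 7]ᵀ.
Hence T = [1, -1] (x) [1, 0, 2] (x) [2, 0, -1] + [1, -1] (x) [0, 1, 0] (x) [-8, -6, 7], so rank(T) ≤ 2.
These bounds meet, so rank(T) = 2.
Check entry T[0,0,1] = 0: (1)·(1)·(0) + (1)·(0)·(-6) = 0.

rank(T) = 2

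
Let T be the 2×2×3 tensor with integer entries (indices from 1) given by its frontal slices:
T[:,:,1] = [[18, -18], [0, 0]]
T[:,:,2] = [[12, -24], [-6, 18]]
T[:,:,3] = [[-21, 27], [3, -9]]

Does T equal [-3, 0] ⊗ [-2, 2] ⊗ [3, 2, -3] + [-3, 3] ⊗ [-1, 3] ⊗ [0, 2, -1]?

No

Reconstruct entry (1,1,2) from the claimed factors: Σₗ aₗ[1]bₗ[1]cₗ[2] = (-3)·(-2)·(2) + (-3)·(-1)·(2) = 18, but T[1,1,2] = 12. The claim is false.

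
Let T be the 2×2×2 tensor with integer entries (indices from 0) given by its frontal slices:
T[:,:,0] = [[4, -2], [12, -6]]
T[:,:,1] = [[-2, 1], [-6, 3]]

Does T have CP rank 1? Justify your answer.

The mode-1 fibre T[:,0,0] = [4, 12] gives a = [1, 3] (primitive direction); the mode-2 fibre T[0,:,0] = [4, -2] gives b = [2, -1]; then c[k] = T[0,0,k] / (a[0]·b[0]) = [4, -2] / 2 = [2, -1].
Expanding [1, 3] (x) [2, -1] (x) [2, -1] reproduces all 8 entries of T, so T = [1, 3] (x) [2, -1] (x) [2, -1] and rank(T) ≤ 1.
Equivalently every frontal slice T[:,:,k] is c[k] times the rank-1 matrix [1, 3] (x) [2, -1]. So T has rank 1 (it is nonzero).

Yes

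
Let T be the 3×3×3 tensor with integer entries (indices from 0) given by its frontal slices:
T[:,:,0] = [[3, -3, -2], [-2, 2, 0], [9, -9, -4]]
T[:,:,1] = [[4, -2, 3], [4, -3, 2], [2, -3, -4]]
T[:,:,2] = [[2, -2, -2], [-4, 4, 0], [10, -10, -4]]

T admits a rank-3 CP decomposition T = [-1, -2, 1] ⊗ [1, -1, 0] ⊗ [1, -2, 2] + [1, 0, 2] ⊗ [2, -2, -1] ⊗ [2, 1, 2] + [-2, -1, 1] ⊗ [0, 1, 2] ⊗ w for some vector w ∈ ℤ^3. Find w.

Subtract the known terms from T to get the rank-1 residual R = [-2, -1, 1] ⊗ [0, 1, 2] ⊗ w, so R[i,j,k] = a[i]·b[j]·w[k]. Pick indices with nonzero a[0]·b[1] = (-2)·(1) = -2. Only the fibre through (0,1,·) is needed: R[0,1,:] = T[0,1,:] − Σₗ aₗ[0]bₗ[1]cₗ = [-3, -2, -2] − (-1)·(-1)·[1, -2, 2] − (1)·(-2)·[2, 1, 2] = [0, 2, 0]. Then w[k] = R[0,1,k] / -2 for each k, giving w = [0, 2, 0] / -2 = [0, -1, 0].

w = [0, -1, 0]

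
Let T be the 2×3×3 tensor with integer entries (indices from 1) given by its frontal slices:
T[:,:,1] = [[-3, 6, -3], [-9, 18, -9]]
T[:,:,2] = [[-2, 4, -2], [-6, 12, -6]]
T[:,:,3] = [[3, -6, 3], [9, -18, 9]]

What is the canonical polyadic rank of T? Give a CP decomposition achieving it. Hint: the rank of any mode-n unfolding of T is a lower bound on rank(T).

rank(T) = 1

Lower bound: T ≠ 0 (e.g. T[1,1,1] = -3), so rank(T) ≥ 1.
Upper bound: if T = a (x) b (x) c then every fibre of T is a multiple of the corresponding factor, so read the factors off the fibres through the nonzero entry T[1,1,1] = -3.
The mode-1 fibre T[:,1,1] = [-3, -9] gives a = (1, 3) (primitive direction); the mode-2 fibre T[1,:,1] = [-3, 6, -3] gives b = (1, -2, 1); then c[k] = T[1,1,k] / (a[1]·b[1]) = [-3, -2, 3] / 1 = (-3, -2, 3).
Expanding (1, 3) (x) (1, -2, 1) (x) (-3, -2, 3) reproduces all 18 entries of T, so T = (1, 3) (x) (1, -2, 1) (x) (-3, -2, 3) and rank(T) ≤ 1.
These bounds meet, so rank(T) = 1.
Check entry T[2,3,3] = 9: (3)·(1)·(3) = 9.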